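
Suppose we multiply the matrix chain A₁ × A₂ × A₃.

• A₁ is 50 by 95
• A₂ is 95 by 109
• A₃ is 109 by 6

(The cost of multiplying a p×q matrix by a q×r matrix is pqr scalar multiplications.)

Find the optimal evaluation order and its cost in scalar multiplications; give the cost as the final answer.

(A₁ × (A₂ × A₃)): cost 90630.
((A₁ × A₂) × A₃): cost 550450.
Optimal: (A₁ × (A₂ × A₃)) with cost 90630.

90630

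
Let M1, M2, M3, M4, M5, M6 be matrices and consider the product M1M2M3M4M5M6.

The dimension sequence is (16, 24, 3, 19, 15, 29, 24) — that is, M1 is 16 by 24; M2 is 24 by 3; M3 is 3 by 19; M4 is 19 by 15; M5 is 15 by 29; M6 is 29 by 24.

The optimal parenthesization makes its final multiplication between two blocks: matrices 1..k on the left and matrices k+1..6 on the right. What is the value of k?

2

Adjacent pairs: M1M2 = 16·24·3 = 1152; M2M3 = 24·3·19 = 1368; M3M4 = 3·19·15 = 855; M4M5 = 19·15·29 = 8265; M5M6 = 15·29·24 = 10440.
Length 3: M1..M3: k=1: 0+1368+16·24·19=8664; k=2: 1152+0+16·3·19=2064 → min 2064 | M2..M4: k=2: 0+855+24·3·15=1935; k=3: 1368+0+24·19·15=8208 → min 1935 | M3..M5: k=3: 0+8265+3·19·29=9918; k=4: 855+0+3·15·29=2160 → min 2160 | M4..M6: k=4: 0+10440+19·15·24=17280; k=5: 8265+0+19·29·24=21489 → min 17280.
Length 4: M1..M4: k=1: 0+1935+16·24·15=7695; k=2: 1152+855+16·3·15=2727; k=3: 2064+0+16·19·15=6624 → min 2727 | M2..M5: k=2: 0+2160+24·3·29=4248; k=3: 1368+8265+24·19·29=22857; k=4: 1935+0+24·15·29=12375 → min 4248 | M3..M6: k=3: 0+17280+3·19·24=18648; k=4: 855+10440+3·15·24=12375; k=5: 2160+0+3·29·24=4248 → min 4248.
Length 5: M1..M5: k=1: 0+4248+16·24·29=15384; k=2: 1152+2160+16·3·29=4704; k=3: 2064+8265+16·19·29=19145; k=4: 2727+0+16·15·29=9687 → min 4704 | M2..M6: k=2: 0+4248+24·3·24=5976; k=3: 1368+17280+24·19·24=29592; k=4: 1935+10440+24·15·24=21015; k=5: 4248+0+24·29·24=20952 → min 5976.
Top-level splits: k=1: (M1..M1)·(M2..M6) → 0+5976+16·24·24 = 15192; k=2: (M1..M2)·(M3..M6) → 1152+4248+16·3·24 = 6552; k=3: (M1..M3)·(M4..M6) → 2064+17280+16·19·24 = 26640; k=4: (M1..M4)·(M5..M6) → 2727+10440+16·15·24 = 18927; k=5: (M1..M5)·(M6..M6) → 4704+0+16·29·24 = 15840.
Best split is after M2, i.e. k = 2.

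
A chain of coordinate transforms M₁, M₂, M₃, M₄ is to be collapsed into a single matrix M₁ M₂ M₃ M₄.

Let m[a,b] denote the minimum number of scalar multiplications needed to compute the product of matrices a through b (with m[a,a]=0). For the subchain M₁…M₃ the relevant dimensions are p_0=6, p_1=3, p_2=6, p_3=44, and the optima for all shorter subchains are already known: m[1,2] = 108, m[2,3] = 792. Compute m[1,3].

1584

m[1,3] = min over k∈[1,2] of m[1,k]+m[k+1,3]+p_{0}·p_k·p_{3}.
k=1: 0 + 792 + 6·3·44 = 1584; k=2: 108 + 0 + 6·6·44 = 1692.
Minimum: 1584 at k=1.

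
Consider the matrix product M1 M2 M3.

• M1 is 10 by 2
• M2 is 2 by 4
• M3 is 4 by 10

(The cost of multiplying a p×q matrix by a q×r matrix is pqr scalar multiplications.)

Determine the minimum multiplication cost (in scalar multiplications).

Order (M1 (M2 M3)): (M2 M3): 2×4 by 4×10 → 2×10, cost 2·4·10 = 80; (M1 (M2 M3)): 10×2 by 2×10 → 10×10, cost 10·2·10 = 200; cumulative 280. Total 280.
Order ((M1 M2) M3): (M1 M2): 10×2 by 2×4 → 10×4, cost 10·2·4 = 80; ((M1 M2) M3): 10×4 by 4×10 → 10×10, cost 10·4·10 = 400; cumulative 480. Total 480.
Minimum: 280.

280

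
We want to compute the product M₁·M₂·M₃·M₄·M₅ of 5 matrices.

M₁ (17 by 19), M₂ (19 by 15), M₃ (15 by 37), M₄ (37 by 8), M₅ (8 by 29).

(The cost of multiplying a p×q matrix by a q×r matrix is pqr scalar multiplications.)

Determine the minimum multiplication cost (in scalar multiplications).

Adjacent pairs: M₁M₂ = 17·19·15 = 4845; M₂M₃ = 19·15·37 = 10545; M₃M₄ = 15·37·8 = 4440; M₄M₅ = 37·8·29 = 8584.
Length 3: M₁..M₃: k=1: 0+10545+17·19·37=22496; k=2: 4845+0+17·15·37=14280 → min 14280 | M₂..M₄: k=2: 0+4440+19·15·8=6720; k=3: 10545+0+19·37·8=16169 → min 6720 | M₃..M₅: k=3: 0+8584+15·37·29=24679; k=4: 4440+0+15·8·29=7920 → min 7920.
Length 4: M₁..M₄: k=1: 0+6720+17·19·8=9304; k=2: 4845+4440+17·15·8=11325; k=3: 14280+0+17·37·8=19312 → min 9304 | M₂..M₅: k=2: 0+7920+19·15·29=16185; k=3: 10545+8584+19·37·29=39516; k=4: 6720+0+19·8·29=11128 → min 11128.
Length 5: M₁..M₅: k=1: 0+11128+17·19·29=20495; k=2: 4845+7920+17·15·29=20160; k=3: 14280+8584+17·37·29=41105; k=4: 9304+0+17·8·29=13248 → min 13248.
Optimal order: ((M₁·(M₂·(M₃·M₄)))·M₅) with cost 13248.

13248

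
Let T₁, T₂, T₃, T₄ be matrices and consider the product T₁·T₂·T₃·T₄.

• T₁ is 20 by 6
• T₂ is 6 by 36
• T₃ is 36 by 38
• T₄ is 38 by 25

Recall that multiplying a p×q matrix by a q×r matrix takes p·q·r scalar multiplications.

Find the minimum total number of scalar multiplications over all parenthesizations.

16908

Adjacent pairs: T₁T₂ = 20·6·36 = 4320; T₂T₃ = 6·36·38 = 8208; T₃T₄ = 36·38·25 = 34200.
Length 3: T₁..T₃: k=1: 0+8208+20·6·38=12768; k=2: 4320+0+20·36·38=31680 → min 12768 | T₂..T₄: k=2: 0+34200+6·36·25=39600; k=3: 8208+0+6·38·25=13908 → min 13908.
Length 4: T₁..T₄: k=1: 0+13908+20·6·25=16908; k=2: 4320+34200+20·36·25=56520; k=3: 12768+0+20·38·25=31768 → min 16908.
Optimal order: (T₁·((T₂·T₃)·T₄)) with cost 16908.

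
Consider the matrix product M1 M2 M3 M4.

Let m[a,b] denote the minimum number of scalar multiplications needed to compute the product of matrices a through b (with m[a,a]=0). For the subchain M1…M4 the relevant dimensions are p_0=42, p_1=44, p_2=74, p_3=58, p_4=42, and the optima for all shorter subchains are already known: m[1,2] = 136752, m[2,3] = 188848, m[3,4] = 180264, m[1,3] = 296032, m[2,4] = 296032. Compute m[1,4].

m[1,4] = min over k∈[1,3] of m[1,k]+m[k+1,4]+p_{0}·p_k·p_{4}.
k=1: 0 + 296032 + 42·44·42 = 373648; k=2: 136752 + 180264 + 42·74·42 = 447552; k=3: 296032 + 0 + 42·58·42 = 398344.
Minimum: 373648 at k=1.

373648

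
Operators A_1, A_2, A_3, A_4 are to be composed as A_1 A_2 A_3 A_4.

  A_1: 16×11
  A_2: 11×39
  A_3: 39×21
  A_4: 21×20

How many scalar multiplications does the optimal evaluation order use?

17149

Adjacent pairs: A_1A_2 = 16·11·39 = 6864; A_2A_3 = 11·39·21 = 9009; A_3A_4 = 39·21·20 = 16380.
Length 3: A_1..A_3: k=1: 0+9009+16·11·21=12705; k=2: 6864+0+16·39·21=19968 → min 12705 | A_2..A_4: k=2: 0+16380+11·39·20=24960; k=3: 9009+0+11·21·20=13629 → min 13629.
Length 4: A_1..A_4: k=1: 0+13629+16·11·20=17149; k=2: 6864+16380+16·39·20=35724; k=3: 12705+0+16·21·20=19425 → min 17149.
Optimal order: (A_1 ((A_2 A_3) A_4)) with cost 17149.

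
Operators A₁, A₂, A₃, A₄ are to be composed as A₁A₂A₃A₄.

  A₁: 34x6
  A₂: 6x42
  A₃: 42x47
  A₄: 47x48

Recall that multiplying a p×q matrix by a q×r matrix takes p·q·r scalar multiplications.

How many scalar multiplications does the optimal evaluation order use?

Adjacent pairs: A₁A₂ = 34·6·42 = 8568; A₂A₃ = 6·42·47 = 11844; A₃A₄ = 42·47·48 = 94752.
Length 3: A₁..A₃: k=1: 0+11844+34·6·47=21432; k=2: 8568+0+34·42·47=75684 → min 21432 | A₂..A₄: k=2: 0+94752+6·42·48=106848; k=3: 11844+0+6·47·48=25380 → min 25380.
Length 4: A₁..A₄: k=1: 0+25380+34·6·48=35172; k=2: 8568+94752+34·42·48=171864; k=3: 21432+0+34·47·48=98136 → min 35172.
Optimal order: (A₁((A₂A₃)A₄)) with cost 35172.

35172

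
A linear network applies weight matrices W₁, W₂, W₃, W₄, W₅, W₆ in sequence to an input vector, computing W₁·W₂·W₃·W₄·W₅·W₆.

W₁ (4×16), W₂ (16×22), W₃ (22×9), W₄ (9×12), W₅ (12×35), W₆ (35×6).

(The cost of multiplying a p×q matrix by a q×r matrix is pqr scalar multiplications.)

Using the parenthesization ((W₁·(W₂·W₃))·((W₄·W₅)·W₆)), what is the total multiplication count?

9630

(W₂·W₃): 16×22 by 22×9 → 16×9, cost 16·22·9 = 3168
(W₁·(W₂·W₃)): 4×16 by 16×9 → 4×9, cost 4·16·9 = 576; cumulative 3744
(W₄·W₅): 9×12 by 12×35 → 9×35, cost 9·12·35 = 3780
((W₄·W₅)·W₆): 9×35 by 35×6 → 9×6, cost 9·35·6 = 1890; cumulative 5670
((W₁·(W₂·W₃))·((W₄·W₅)·W₆)): 4×9 by 9×6 → 4×6, cost 4·9·6 = 216; cumulative 9630
Total: 9630 scalar multiplications.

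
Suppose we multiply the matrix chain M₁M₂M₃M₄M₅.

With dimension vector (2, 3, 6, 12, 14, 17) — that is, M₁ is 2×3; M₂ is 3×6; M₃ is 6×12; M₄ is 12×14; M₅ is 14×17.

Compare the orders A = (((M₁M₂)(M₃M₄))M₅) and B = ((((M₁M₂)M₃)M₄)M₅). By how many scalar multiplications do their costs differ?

696

Order A = (((M₁M₂)(M₃M₄))M₅): (M₁M₂): 2×3 by 3×6 → 2×6, cost 2·3·6 = 36; (M₃M₄): 6×12 by 12×14 → 6×14, cost 6·12·14 = 1008; ((M₁M₂)(M₃M₄)): 2×6 by 6×14 → 2×14, cost 2·6·14 = 168; cumulative 1212; (((M₁M₂)(M₃M₄))M₅): 2×14 by 14×17 → 2×17, cost 2·14·17 = 476; cumulative 1688. Total 1688.
Order B = ((((M₁M₂)M₃)M₄)M₅): (M₁M₂): 2×3 by 3×6 → 2×6, cost 2·3·6 = 36; ((M₁M₂)M₃): 2×6 by 6×12 → 2×12, cost 2·6·12 = 144; cumulative 180; (((M₁M₂)M₃)M₄): 2×12 by 12×14 → 2×14, cost 2·12·14 = 336; cumulative 516; ((((M₁M₂)M₃)M₄)M₅): 2×14 by 14×17 → 2×17, cost 2·14·17 = 476; cumulative 992. Total 992.
Difference: |1688 − 992| = 696.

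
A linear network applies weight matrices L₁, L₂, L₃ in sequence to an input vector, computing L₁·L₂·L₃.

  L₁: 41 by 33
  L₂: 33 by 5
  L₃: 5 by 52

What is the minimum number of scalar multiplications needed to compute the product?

Order (L₁·(L₂·L₃)): (L₂·L₃): 33×5 by 5×52 → 33×52, cost 33·5·52 = 8580; (L₁·(L₂·L₃)): 41×33 by 33×52 → 41×52, cost 41·33·52 = 70356; cumulative 78936. Total 78936.
Order ((L₁·L₂)·L₃): (L₁·L₂): 41×33 by 33×5 → 41×5, cost 41·33·5 = 6765; ((L₁·L₂)·L₃): 41×5 by 5×52 → 41×52, cost 41·5·52 = 10660; cumulative 17425. Total 17425.
Minimum: 17425.

17425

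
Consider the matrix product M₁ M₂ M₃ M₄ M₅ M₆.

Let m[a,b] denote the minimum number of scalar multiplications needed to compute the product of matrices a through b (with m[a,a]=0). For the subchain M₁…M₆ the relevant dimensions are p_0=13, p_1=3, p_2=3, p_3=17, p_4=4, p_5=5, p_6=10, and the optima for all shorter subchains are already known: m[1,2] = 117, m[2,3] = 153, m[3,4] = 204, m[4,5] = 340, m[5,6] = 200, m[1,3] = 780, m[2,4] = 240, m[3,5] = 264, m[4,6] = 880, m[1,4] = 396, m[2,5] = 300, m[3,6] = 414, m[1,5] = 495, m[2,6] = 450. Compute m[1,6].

840

m[1,6] = min over k∈[1,5] of m[1,k]+m[k+1,6]+p_{0}·p_k·p_{6}.
k=1: 0 + 450 + 13·3·10 = 840; k=2: 117 + 414 + 13·3·10 = 921; k=3: 780 + 880 + 13·17·10 = 3870; k=4: 396 + 200 + 13·4·10 = 1116; k=5: 495 + 0 + 13·5·10 = 1145.
Minimum: 840 at k=1.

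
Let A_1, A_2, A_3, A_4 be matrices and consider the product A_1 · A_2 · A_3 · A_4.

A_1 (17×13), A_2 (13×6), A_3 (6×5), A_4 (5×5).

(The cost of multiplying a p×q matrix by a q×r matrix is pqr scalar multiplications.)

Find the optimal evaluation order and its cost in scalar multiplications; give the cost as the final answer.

1645

Adjacent pairs: A_1A_2 = 17·13·6 = 1326; A_2A_3 = 13·6·5 = 390; A_3A_4 = 6·5·5 = 150.
Length 3: A_1..A_3: k=1: 0+390+17·13·5=1495; k=2: 1326+0+17·6·5=1836 → min 1495 | A_2..A_4: k=2: 0+150+13·6·5=540; k=3: 390+0+13·5·5=715 → min 540.
Length 4: A_1..A_4: k=1: 0+540+17·13·5=1645; k=2: 1326+150+17·6·5=1986; k=3: 1495+0+17·5·5=1920 → min 1645.
Optimal parenthesization: (A_1 · (A_2 · (A_3 · A_4))) with cost 1645.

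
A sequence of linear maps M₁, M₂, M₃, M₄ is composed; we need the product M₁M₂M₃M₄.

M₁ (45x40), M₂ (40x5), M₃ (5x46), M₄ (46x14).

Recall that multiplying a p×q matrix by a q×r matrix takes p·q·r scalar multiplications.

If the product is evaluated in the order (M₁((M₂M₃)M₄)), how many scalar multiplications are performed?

(M₂M₃): 40×5 by 5×46 → 40×46, cost 40·5·46 = 9200
((M₂M₃)M₄): 40×46 by 46×14 → 40×14, cost 40·46·14 = 25760; cumulative 34960
(M₁((M₂M₃)M₄)): 45×40 by 40×14 → 45×14, cost 45·40·14 = 25200; cumulative 60160
Total: 60160 scalar multiplications.

60160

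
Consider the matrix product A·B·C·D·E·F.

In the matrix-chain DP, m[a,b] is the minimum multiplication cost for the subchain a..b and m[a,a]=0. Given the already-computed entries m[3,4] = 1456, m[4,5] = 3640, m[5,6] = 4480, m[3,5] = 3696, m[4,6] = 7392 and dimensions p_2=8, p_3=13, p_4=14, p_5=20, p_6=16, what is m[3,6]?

6256

m[3,6] = min over k∈[3,5] of m[3,k]+m[k+1,6]+p_{2}·p_k·p_{6}.
k=3: 0 + 7392 + 8·13·16 = 9056; k=4: 1456 + 4480 + 8·14·16 = 7728; k=5: 3696 + 0 + 8·20·16 = 6256.
Minimum: 6256 at k=5.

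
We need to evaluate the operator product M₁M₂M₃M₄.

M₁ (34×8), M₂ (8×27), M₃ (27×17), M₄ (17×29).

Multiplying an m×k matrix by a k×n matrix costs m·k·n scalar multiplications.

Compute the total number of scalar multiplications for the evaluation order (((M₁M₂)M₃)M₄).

(M₁M₂): 34×8 by 8×27 → 34×27, cost 34·8·27 = 7344
((M₁M₂)M₃): 34×27 by 27×17 → 34×17, cost 34·27·17 = 15606; cumulative 22950
(((M₁M₂)M₃)M₄): 34×17 by 17×29 → 34×29, cost 34·17·29 = 16762; cumulative 39712
Total: 39712 scalar multiplications.

39712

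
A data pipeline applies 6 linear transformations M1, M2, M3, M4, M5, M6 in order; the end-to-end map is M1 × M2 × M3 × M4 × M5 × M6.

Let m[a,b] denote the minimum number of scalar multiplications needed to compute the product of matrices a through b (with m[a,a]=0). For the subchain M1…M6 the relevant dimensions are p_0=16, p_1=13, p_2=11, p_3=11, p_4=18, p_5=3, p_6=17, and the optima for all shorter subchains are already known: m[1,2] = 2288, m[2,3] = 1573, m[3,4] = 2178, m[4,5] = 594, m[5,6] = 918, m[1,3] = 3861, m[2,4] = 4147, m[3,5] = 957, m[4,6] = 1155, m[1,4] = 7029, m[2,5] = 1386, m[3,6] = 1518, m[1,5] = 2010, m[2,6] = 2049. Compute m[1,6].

m[1,6] = min over k∈[1,5] of m[1,k]+m[k+1,6]+p_{0}·p_k·p_{6}.
k=1: 0 + 2049 + 16·13·17 = 5585; k=2: 2288 + 1518 + 16·11·17 = 6798; k=3: 3861 + 1155 + 16·11·17 = 8008; k=4: 7029 + 918 + 16·18·17 = 12843; k=5: 2010 + 0 + 16·3·17 = 2826.
Minimum: 2826 at k=5.

2826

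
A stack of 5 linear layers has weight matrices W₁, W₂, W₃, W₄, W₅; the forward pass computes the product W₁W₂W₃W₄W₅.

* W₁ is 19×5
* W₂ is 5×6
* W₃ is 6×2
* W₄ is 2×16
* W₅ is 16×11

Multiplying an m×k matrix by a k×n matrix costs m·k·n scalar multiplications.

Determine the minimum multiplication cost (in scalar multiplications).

Adjacent pairs: W₁W₂ = 19·5·6 = 570; W₂W₃ = 5·6·2 = 60; W₃W₄ = 6·2·16 = 192; W₄W₅ = 2·16·11 = 352.
Length 3: W₁..W₃: k=1: 0+60+19·5·2=250; k=2: 570+0+19·6·2=798 → min 250 | W₂..W₄: k=2: 0+192+5·6·16=672; k=3: 60+0+5·2·16=220 → min 220 | W₃..W₅: k=3: 0+352+6·2·11=484; k=4: 192+0+6·16·11=1248 → min 484.
Length 4: W₁..W₄: k=1: 0+220+19·5·16=1740; k=2: 570+192+19·6·16=2586; k=3: 250+0+19·2·16=858 → min 858 | W₂..W₅: k=2: 0+484+5·6·11=814; k=3: 60+352+5·2·11=522; k=4: 220+0+5·16·11=1100 → min 522.
Length 5: W₁..W₅: k=1: 0+522+19·5·11=1567; k=2: 570+484+19·6·11=2308; k=3: 250+352+19·2·11=1020; k=4: 858+0+19·16·11=4202 → min 1020.
Optimal order: ((W₁(W₂W₃))(W₄W₅)) with cost 1020.

1020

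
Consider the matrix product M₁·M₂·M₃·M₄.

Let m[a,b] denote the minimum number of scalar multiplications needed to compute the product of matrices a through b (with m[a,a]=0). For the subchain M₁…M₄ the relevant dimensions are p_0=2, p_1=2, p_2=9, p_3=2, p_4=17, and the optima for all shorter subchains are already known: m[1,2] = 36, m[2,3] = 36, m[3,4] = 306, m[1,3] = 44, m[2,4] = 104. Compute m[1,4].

112

m[1,4] = min over k∈[1,3] of m[1,k]+m[k+1,4]+p_{0}·p_k·p_{4}.
k=1: 0 + 104 + 2·2·17 = 172; k=2: 36 + 306 + 2·9·17 = 648; k=3: 44 + 0 + 2·2·17 = 112.
Minimum: 112 at k=3.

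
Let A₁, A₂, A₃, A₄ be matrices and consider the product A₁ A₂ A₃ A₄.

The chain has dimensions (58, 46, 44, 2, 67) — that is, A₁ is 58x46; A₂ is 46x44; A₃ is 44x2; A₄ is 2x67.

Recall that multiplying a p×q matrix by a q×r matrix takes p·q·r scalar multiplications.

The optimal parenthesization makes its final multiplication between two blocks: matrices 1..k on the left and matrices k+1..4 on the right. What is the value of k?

3

Adjacent pairs: A₁A₂ = 58·46·44 = 117392; A₂A₃ = 46·44·2 = 4048; A₃A₄ = 44·2·67 = 5896.
Length 3: A₁..A₃: k=1: 0+4048+58·46·2=9384; k=2: 117392+0+58·44·2=122496 → min 9384 | A₂..A₄: k=2: 0+5896+46·44·67=141504; k=3: 4048+0+46·2·67=10212 → min 10212.
Top-level splits: k=1: (A₁..A₁)·(A₂..A₄) → 0+10212+58·46·67 = 188968; k=2: (A₁..A₂)·(A₃..A₄) → 117392+5896+58·44·67 = 294272; k=3: (A₁..A₃)·(A₄..A₄) → 9384+0+58·2·67 = 17156.
Best split is after A₃, i.e. k = 3.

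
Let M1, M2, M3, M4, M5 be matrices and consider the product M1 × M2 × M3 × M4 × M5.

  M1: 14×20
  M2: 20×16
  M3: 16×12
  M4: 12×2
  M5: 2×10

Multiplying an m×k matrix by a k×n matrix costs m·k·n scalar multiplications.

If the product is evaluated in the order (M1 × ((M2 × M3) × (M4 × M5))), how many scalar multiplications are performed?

(M2 × M3): 20×16 by 16×12 → 20×12, cost 20·16·12 = 3840
(M4 × M5): 12×2 by 2×10 → 12×10, cost 12·2·10 = 240
((M2 × M3) × (M4 × M5)): 20×12 by 12×10 → 20×10, cost 20·12·10 = 2400; cumulative 6480
(M1 × ((M2 × M3) × (M4 × M5))): 14×20 by 20×10 → 14×10, cost 14·20·10 = 2800; cumulative 9280
Total: 9280 scalar multiplications.

9280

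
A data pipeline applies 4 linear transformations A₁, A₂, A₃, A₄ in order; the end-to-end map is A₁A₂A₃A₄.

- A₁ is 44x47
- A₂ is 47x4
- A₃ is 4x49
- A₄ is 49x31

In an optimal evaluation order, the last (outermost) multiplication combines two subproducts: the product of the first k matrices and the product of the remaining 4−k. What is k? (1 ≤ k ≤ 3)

Adjacent pairs: A₁A₂ = 44·47·4 = 8272; A₂A₃ = 47·4·49 = 9212; A₃A₄ = 4·49·31 = 6076.
Length 3: A₁..A₃: k=1: 0+9212+44·47·49=110544; k=2: 8272+0+44·4·49=16896 → min 16896 | A₂..A₄: k=2: 0+6076+47·4·31=11904; k=3: 9212+0+47·49·31=80605 → min 11904.
Top-level splits: k=1: (A₁..A₁)·(A₂..A₄) → 0+11904+44·47·31 = 76012; k=2: (A₁..A₂)·(A₃..A₄) → 8272+6076+44·4·31 = 19804; k=3: (A₁..A₃)·(A₄..A₄) → 16896+0+44·49·31 = 83732.
Best split is after A₂, i.e. k = 2.

2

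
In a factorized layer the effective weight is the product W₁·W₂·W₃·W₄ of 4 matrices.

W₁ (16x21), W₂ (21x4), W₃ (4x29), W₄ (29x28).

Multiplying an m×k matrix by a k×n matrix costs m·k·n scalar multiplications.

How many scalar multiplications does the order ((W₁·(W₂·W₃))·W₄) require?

25172

(W₂·W₃): 21×4 by 4×29 → 21×29, cost 21·4·29 = 2436
(W₁·(W₂·W₃)): 16×21 by 21×29 → 16×29, cost 16·21·29 = 9744; cumulative 12180
((W₁·(W₂·W₃))·W₄): 16×29 by 29×28 → 16×28, cost 16·29·28 = 12992; cumulative 25172
Total: 25172 scalar multiplications.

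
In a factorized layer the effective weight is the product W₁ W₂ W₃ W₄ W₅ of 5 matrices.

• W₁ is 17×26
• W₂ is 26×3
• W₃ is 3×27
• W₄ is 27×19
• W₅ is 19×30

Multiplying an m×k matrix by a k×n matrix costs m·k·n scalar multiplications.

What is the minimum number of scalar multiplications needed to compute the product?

6105

Adjacent pairs: W₁W₂ = 17·26·3 = 1326; W₂W₃ = 26·3·27 = 2106; W₃W₄ = 3·27·19 = 1539; W₄W₅ = 27·19·30 = 15390.
Length 3: W₁..W₃: k=1: 0+2106+17·26·27=14040; k=2: 1326+0+17·3·27=2703 → min 2703 | W₂..W₄: k=2: 0+1539+26·3·19=3021; k=3: 2106+0+26·27·19=15444 → min 3021 | W₃..W₅: k=3: 0+15390+3·27·30=17820; k=4: 1539+0+3·19·30=3249 → min 3249.
Length 4: W₁..W₄: k=1: 0+3021+17·26·19=11419; k=2: 1326+1539+17·3·19=3834; k=3: 2703+0+17·27·19=11424 → min 3834 | W₂..W₅: k=2: 0+3249+26·3·30=5589; k=3: 2106+15390+26·27·30=38556; k=4: 3021+0+26·19·30=17841 → min 5589.
Length 5: W₁..W₅: k=1: 0+5589+17·26·30=18849; k=2: 1326+3249+17·3·30=6105; k=3: 2703+15390+17·27·30=31863; k=4: 3834+0+17·19·30=13524 → min 6105.
Optimal order: ((W₁ W₂) ((W₃ W₄) W₅)) with cost 6105.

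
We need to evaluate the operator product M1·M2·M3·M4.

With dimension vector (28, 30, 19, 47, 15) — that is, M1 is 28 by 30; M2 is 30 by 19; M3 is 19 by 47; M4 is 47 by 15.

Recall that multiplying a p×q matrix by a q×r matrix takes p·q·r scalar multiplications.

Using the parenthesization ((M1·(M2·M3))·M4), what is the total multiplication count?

(M2·M3): 30×19 by 19×47 → 30×47, cost 30·19·47 = 26790
(M1·(M2·M3)): 28×30 by 30×47 → 28×47, cost 28·30·47 = 39480; cumulative 66270
((M1·(M2·M3))·M4): 28×47 by 47×15 → 28×15, cost 28·47·15 = 19740; cumulative 86010
Total: 86010 scalar multiplications.

86010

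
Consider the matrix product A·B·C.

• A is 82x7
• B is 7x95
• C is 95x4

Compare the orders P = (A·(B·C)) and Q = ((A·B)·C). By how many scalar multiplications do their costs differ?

80734

Order P = (A·(B·C)): (B·C): 7×95 by 95×4 → 7×4, cost 7·95·4 = 2660; (A·(B·C)): 82×7 by 7×4 → 82×4, cost 82·7·4 = 2296; cumulative 4956. Total 4956.
Order Q = ((A·B)·C): (A·B): 82×7 by 7×95 → 82×95, cost 82·7·95 = 54530; ((A·B)·C): 82×95 by 95×4 → 82×4, cost 82·95·4 = 31160; cumulative 85690. Total 85690.
Difference: |4956 − 85690| = 80734.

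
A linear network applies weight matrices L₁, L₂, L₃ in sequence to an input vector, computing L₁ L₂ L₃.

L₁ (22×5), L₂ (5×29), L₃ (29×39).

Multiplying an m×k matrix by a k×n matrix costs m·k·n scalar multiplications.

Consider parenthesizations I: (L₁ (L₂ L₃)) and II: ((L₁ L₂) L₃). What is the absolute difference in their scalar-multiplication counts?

18127

Order I = (L₁ (L₂ L₃)): (L₂ L₃): 5×29 by 29×39 → 5×39, cost 5·29·39 = 5655; (L₁ (L₂ L₃)): 22×5 by 5×39 → 22×39, cost 22·5·39 = 4290; cumulative 9945. Total 9945.
Order II = ((L₁ L₂) L₃): (L₁ L₂): 22×5 by 5×29 → 22×29, cost 22·5·29 = 3190; ((L₁ L₂) L₃): 22×29 by 29×39 → 22×39, cost 22·29·39 = 24882; cumulative 28072. Total 28072.
Difference: |9945 − 28072| = 18127.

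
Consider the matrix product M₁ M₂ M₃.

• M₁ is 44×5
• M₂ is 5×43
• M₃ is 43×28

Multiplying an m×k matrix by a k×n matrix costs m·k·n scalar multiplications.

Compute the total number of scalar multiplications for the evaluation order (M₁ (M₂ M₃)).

(M₂ M₃): 5×43 by 43×28 → 5×28, cost 5·43·28 = 6020
(M₁ (M₂ M₃)): 44×5 by 5×28 → 44×28, cost 44·5·28 = 6160; cumulative 12180
Total: 12180 scalar multiplications.

12180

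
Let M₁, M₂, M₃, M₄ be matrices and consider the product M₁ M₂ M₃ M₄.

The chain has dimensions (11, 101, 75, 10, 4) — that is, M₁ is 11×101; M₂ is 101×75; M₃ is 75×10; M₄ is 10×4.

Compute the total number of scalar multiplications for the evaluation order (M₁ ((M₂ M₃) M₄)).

(M₂ M₃): 101×75 by 75×10 → 101×10, cost 101·75·10 = 75750
((M₂ M₃) M₄): 101×10 by 10×4 → 101×4, cost 101·10·4 = 4040; cumulative 79790
(M₁ ((M₂ M₃) M₄)): 11×101 by 101×4 → 11×4, cost 11·101·4 = 4444; cumulative 84234
Total: 84234 scalar multiplications.

84234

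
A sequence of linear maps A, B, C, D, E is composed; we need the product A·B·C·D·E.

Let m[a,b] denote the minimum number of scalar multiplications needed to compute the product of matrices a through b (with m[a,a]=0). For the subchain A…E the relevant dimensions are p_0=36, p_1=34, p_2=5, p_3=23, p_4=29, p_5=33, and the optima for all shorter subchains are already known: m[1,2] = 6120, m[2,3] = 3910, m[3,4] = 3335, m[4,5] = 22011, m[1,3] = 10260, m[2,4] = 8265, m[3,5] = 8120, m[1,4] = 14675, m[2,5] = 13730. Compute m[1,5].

m[1,5] = min over k∈[1,4] of m[1,k]+m[k+1,5]+p_{0}·p_k·p_{5}.
k=1: 0 + 13730 + 36·34·33 = 54122; k=2: 6120 + 8120 + 36·5·33 = 20180; k=3: 10260 + 22011 + 36·23·33 = 59595; k=4: 14675 + 0 + 36·29·33 = 49127.
Minimum: 20180 at k=2.

20180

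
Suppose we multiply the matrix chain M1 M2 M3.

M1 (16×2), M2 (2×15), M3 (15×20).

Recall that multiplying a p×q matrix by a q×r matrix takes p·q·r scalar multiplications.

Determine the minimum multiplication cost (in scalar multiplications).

Order (M1 (M2 M3)): (M2 M3): 2×15 by 15×20 → 2×20, cost 2·15·20 = 600; (M1 (M2 M3)): 16×2 by 2×20 → 16×20, cost 16·2·20 = 640; cumulative 1240. Total 1240.
Order ((M1 M2) M3): (M1 M2): 16×2 by 2×15 → 16×15, cost 16·2·15 = 480; ((M1 M2) M3): 16×15 by 15×20 → 16×20, cost 16·15·20 = 4800; cumulative 5280. Total 5280.
Minimum: 1240.

1240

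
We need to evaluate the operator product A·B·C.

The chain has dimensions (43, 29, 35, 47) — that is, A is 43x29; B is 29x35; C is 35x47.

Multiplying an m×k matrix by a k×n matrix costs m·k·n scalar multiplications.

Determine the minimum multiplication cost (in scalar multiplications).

106314

Order (A·(B·C)): (B·C): 29×35 by 35×47 → 29×47, cost 29·35·47 = 47705; (A·(B·C)): 43×29 by 29×47 → 43×47, cost 43·29·47 = 58609; cumulative 106314. Total 106314.
Order ((A·B)·C): (A·B): 43×29 by 29×35 → 43×35, cost 43·29·35 = 43645; ((A·B)·C): 43×35 by 35×47 → 43×47, cost 43·35·47 = 70735; cumulative 114380. Total 114380.
Minimum: 106314.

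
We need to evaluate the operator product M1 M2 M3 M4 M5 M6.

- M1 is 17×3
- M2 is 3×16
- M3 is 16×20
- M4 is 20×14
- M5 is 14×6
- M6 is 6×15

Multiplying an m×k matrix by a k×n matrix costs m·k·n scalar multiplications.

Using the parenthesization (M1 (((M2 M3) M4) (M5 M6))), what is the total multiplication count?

4455

(M2 M3): 3×16 by 16×20 → 3×20, cost 3·16·20 = 960
((M2 M3) M4): 3×20 by 20×14 → 3×14, cost 3·20·14 = 840; cumulative 1800
(M5 M6): 14×6 by 6×15 → 14×15, cost 14·6·15 = 1260
(((M2 M3) M4) (M5 M6)): 3×14 by 14×15 → 3×15, cost 3·14·15 = 630; cumulative 3690
(M1 (((M2 M3) M4) (M5 M6))): 17×3 by 3×15 → 17×15, cost 17·3·15 = 765; cumulative 4455
Total: 4455 scalar multiplications.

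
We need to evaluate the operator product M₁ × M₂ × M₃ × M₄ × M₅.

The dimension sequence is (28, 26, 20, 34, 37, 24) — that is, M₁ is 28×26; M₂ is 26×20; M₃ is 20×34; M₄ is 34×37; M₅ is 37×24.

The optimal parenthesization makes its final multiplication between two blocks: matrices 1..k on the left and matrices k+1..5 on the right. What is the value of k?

2

Adjacent pairs: M₁M₂ = 28·26·20 = 14560; M₂M₃ = 26·20·34 = 17680; M₃M₄ = 20·34·37 = 25160; M₄M₅ = 34·37·24 = 30192.
Length 3: M₁..M₃: k=1: 0+17680+28·26·34=42432; k=2: 14560+0+28·20·34=33600 → min 33600 | M₂..M₄: k=2: 0+25160+26·20·37=44400; k=3: 17680+0+26·34·37=50388 → min 44400 | M₃..M₅: k=3: 0+30192+20·34·24=46512; k=4: 25160+0+20·37·24=42920 → min 42920.
Length 4: M₁..M₄: k=1: 0+44400+28·26·37=71336; k=2: 14560+25160+28·20·37=60440; k=3: 33600+0+28·34·37=68824 → min 60440 | M₂..M₅: k=2: 0+42920+26·20·24=55400; k=3: 17680+30192+26·34·24=69088; k=4: 44400+0+26·37·24=67488 → min 55400.
Top-level splits: k=1: (M₁..M₁)·(M₂..M₅) → 0+55400+28·26·24 = 72872; k=2: (M₁..M₂)·(M₃..M₅) → 14560+42920+28·20·24 = 70920; k=3: (M₁..M₃)·(M₄..M₅) → 33600+30192+28·34·24 = 86640; k=4: (M₁..M₄)·(M₅..M₅) → 60440+0+28·37·24 = 85304.
Best split is after M₂, i.e. k = 2.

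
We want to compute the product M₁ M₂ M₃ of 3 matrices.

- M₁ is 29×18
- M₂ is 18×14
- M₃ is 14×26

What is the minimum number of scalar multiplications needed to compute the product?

Order (M₁ (M₂ M₃)): (M₂ M₃): 18×14 by 14×26 → 18×26, cost 18·14·26 = 6552; (M₁ (M₂ M₃)): 29×18 by 18×26 → 29×26, cost 29·18·26 = 13572; cumulative 20124. Total 20124.
Order ((M₁ M₂) M₃): (M₁ M₂): 29×18 by 18×14 → 29×14, cost 29·18·14 = 7308; ((M₁ M₂) M₃): 29×14 by 14×26 → 29×26, cost 29·14·26 = 10556; cumulative 17864. Total 17864.
Minimum: 17864.

17864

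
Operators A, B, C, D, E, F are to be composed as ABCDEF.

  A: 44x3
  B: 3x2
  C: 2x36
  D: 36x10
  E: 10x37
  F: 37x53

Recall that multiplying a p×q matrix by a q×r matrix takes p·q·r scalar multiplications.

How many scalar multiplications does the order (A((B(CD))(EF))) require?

(CD): 2×36 by 36×10 → 2×10, cost 2·36·10 = 720
(B(CD)): 3×2 by 2×10 → 3×10, cost 3·2·10 = 60; cumulative 780
(EF): 10×37 by 37×53 → 10×53, cost 10·37·53 = 19610
((B(CD))(EF)): 3×10 by 10×53 → 3×53, cost 3·10·53 = 1590; cumulative 21980
(A((B(CD))(EF))): 44×3 by 3×53 → 44×53, cost 44·3·53 = 6996; cumulative 28976
Total: 28976 scalar multiplications.

28976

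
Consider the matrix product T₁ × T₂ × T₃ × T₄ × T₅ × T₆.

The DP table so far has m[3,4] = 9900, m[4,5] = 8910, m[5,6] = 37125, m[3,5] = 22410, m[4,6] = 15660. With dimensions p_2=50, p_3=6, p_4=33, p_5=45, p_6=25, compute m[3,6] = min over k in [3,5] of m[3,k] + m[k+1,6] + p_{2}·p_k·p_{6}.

23160

m[3,6] = min over k∈[3,5] of m[3,k]+m[k+1,6]+p_{2}·p_k·p_{6}.
k=3: 0 + 15660 + 50·6·25 = 23160; k=4: 9900 + 37125 + 50·33·25 = 88275; k=5: 22410 + 0 + 50·45·25 = 78660.
Minimum: 23160 at k=3.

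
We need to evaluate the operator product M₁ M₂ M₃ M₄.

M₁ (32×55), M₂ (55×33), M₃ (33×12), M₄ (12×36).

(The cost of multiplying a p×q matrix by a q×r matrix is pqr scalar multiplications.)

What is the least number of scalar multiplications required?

Adjacent pairs: M₁M₂ = 32·55·33 = 58080; M₂M₃ = 55·33·12 = 21780; M₃M₄ = 33·12·36 = 14256.
Length 3: M₁..M₃: k=1: 0+21780+32·55·12=42900; k=2: 58080+0+32·33·12=70752 → min 42900 | M₂..M₄: k=2: 0+14256+55·33·36=79596; k=3: 21780+0+55·12·36=45540 → min 45540.
Length 4: M₁..M₄: k=1: 0+45540+32·55·36=108900; k=2: 58080+14256+32·33·36=110352; k=3: 42900+0+32·12·36=56724 → min 56724.
Optimal order: ((M₁ (M₂ M₃)) M₄) with cost 56724.

56724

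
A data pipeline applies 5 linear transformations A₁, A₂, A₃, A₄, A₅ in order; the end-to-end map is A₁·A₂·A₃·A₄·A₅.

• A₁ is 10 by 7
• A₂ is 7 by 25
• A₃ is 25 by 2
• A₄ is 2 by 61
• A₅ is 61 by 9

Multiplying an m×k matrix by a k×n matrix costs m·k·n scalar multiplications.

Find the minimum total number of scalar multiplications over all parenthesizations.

1768

Adjacent pairs: A₁A₂ = 10·7·25 = 1750; A₂A₃ = 7·25·2 = 350; A₃A₄ = 25·2·61 = 3050; A₄A₅ = 2·61·9 = 1098.
Length 3: A₁..A₃: k=1: 0+350+10·7·2=490; k=2: 1750+0+10·25·2=2250 → min 490 | A₂..A₄: k=2: 0+3050+7·25·61=13725; k=3: 350+0+7·2·61=1204 → min 1204 | A₃..A₅: k=3: 0+1098+25·2·9=1548; k=4: 3050+0+25·61·9=16775 → min 1548.
Length 4: A₁..A₄: k=1: 0+1204+10·7·61=5474; k=2: 1750+3050+10·25·61=20050; k=3: 490+0+10·2·61=1710 → min 1710 | A₂..A₅: k=2: 0+1548+7·25·9=3123; k=3: 350+1098+7·2·9=1574; k=4: 1204+0+7·61·9=5047 → min 1574.
Length 5: A₁..A₅: k=1: 0+1574+10·7·9=2204; k=2: 1750+1548+10·25·9=5548; k=3: 490+1098+10·2·9=1768; k=4: 1710+0+10·61·9=7200 → min 1768.
Optimal order: ((A₁·(A₂·A₃))·(A₄·A₅)) with cost 1768.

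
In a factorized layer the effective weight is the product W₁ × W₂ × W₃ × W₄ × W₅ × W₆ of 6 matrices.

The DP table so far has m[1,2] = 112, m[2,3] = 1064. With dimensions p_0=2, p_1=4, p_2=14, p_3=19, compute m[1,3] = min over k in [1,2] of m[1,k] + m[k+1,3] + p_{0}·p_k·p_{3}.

m[1,3] = min over k∈[1,2] of m[1,k]+m[k+1,3]+p_{0}·p_k·p_{3}.
k=1: 0 + 1064 + 2·4·19 = 1216; k=2: 112 + 0 + 2·14·19 = 644.
Minimum: 644 at k=2.

644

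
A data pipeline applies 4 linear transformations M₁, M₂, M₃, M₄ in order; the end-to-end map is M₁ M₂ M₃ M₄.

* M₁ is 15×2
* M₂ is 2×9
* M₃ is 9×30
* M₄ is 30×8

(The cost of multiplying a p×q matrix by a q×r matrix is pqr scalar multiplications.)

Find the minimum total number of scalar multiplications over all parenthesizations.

1260

Adjacent pairs: M₁M₂ = 15·2·9 = 270; M₂M₃ = 2·9·30 = 540; M₃M₄ = 9·30·8 = 2160.
Length 3: M₁..M₃: k=1: 0+540+15·2·30=1440; k=2: 270+0+15·9·30=4320 → min 1440 | M₂..M₄: k=2: 0+2160+2·9·8=2304; k=3: 540+0+2·30·8=1020 → min 1020.
Length 4: M₁..M₄: k=1: 0+1020+15·2·8=1260; k=2: 270+2160+15·9·8=3510; k=3: 1440+0+15·30·8=5040 → min 1260.
Optimal order: (M₁ ((M₂ M₃) M₄)) with cost 1260.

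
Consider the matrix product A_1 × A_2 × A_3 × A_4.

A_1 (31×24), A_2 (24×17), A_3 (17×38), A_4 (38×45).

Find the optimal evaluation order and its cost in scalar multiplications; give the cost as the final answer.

Adjacent pairs: A_1A_2 = 31·24·17 = 12648; A_2A_3 = 24·17·38 = 15504; A_3A_4 = 17·38·45 = 29070.
Length 3: A_1..A_3: k=1: 0+15504+31·24·38=43776; k=2: 12648+0+31·17·38=32674 → min 32674 | A_2..A_4: k=2: 0+29070+24·17·45=47430; k=3: 15504+0+24·38·45=56544 → min 47430.
Length 4: A_1..A_4: k=1: 0+47430+31·24·45=80910; k=2: 12648+29070+31·17·45=65433; k=3: 32674+0+31·38·45=85684 → min 65433.
Optimal parenthesization: ((A_1 × A_2) × (A_3 × A_4)) with cost 65433.

65433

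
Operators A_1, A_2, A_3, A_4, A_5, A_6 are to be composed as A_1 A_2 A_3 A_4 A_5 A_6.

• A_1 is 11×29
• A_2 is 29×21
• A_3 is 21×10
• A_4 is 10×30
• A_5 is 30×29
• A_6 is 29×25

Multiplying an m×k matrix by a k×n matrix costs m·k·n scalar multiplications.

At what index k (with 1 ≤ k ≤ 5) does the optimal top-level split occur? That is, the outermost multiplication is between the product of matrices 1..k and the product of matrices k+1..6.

Adjacent pairs: A_1A_2 = 11·29·21 = 6699; A_2A_3 = 29·21·10 = 6090; A_3A_4 = 21·10·30 = 6300; A_4A_5 = 10·30·29 = 8700; A_5A_6 = 30·29·25 = 21750.
Length 3: A_1..A_3: k=1: 0+6090+11·29·10=9280; k=2: 6699+0+11·21·10=9009 → min 9009 | A_2..A_4: k=2: 0+6300+29·21·30=24570; k=3: 6090+0+29·10·30=14790 → min 14790 | A_3..A_5: k=3: 0+8700+21·10·29=14790; k=4: 6300+0+21·30·29=24570 → min 14790 | A_4..A_6: k=4: 0+21750+10·30·25=29250; k=5: 8700+0+10·29·25=15950 → min 15950.
Length 4: A_1..A_4: k=1: 0+14790+11·29·30=24360; k=2: 6699+6300+11·21·30=19929; k=3: 9009+0+11·10·30=12309 → min 12309 | A_2..A_5: k=2: 0+14790+29·21·29=32451; k=3: 6090+8700+29·10·29=23200; k=4: 14790+0+29·30·29=40020 → min 23200 | A_3..A_6: k=3: 0+15950+21·10·25=21200; k=4: 6300+21750+21·30·25=43800; k=5: 14790+0+21·29·25=30015 → min 21200.
Length 5: A_1..A_5: k=1: 0+23200+11·29·29=32451; k=2: 6699+14790+11·21·29=28188; k=3: 9009+8700+11·10·29=20899; k=4: 12309+0+11·30·29=21879 → min 20899 | A_2..A_6: k=2: 0+21200+29·21·25=36425; k=3: 6090+15950+29·10·25=29290; k=4: 14790+21750+29·30·25=58290; k=5: 23200+0+29·29·25=44225 → min 29290.
Top-level splits: k=1: (A_1..A_1)·(A_2..A_6) → 0+29290+11·29·25 = 37265; k=2: (A_1..A_2)·(A_3..A_6) → 6699+21200+11·21·25 = 33674; k=3: (A_1..A_3)·(A_4..A_6) → 9009+15950+11·10·25 = 27709; k=4: (A_1..A_4)·(A_5..A_6) → 12309+21750+11·30·25 = 42309; k=5: (A_1..A_5)·(A_6..A_6) → 20899+0+11·29·25 = 28874.
Best split is after A_3, i.e. k = 3.

3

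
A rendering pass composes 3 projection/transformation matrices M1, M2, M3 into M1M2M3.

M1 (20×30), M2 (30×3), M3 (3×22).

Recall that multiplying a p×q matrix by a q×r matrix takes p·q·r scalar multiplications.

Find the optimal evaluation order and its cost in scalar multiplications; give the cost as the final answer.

3120

(M1(M2M3)): cost 15180.
((M1M2)M3): cost 3120.
Optimal: ((M1M2)M3) with cost 3120.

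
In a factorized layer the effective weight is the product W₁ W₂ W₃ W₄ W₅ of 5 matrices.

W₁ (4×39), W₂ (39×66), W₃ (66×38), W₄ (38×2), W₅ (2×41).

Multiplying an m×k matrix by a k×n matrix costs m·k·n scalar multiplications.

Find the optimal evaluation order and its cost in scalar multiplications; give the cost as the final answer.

Adjacent pairs: W₁W₂ = 4·39·66 = 10296; W₂W₃ = 39·66·38 = 97812; W₃W₄ = 66·38·2 = 5016; W₄W₅ = 38·2·41 = 3116.
Length 3: W₁..W₃: k=1: 0+97812+4·39·38=103740; k=2: 10296+0+4·66·38=20328 → min 20328 | W₂..W₄: k=2: 0+5016+39·66·2=10164; k=3: 97812+0+39·38·2=100776 → min 10164 | W₃..W₅: k=3: 0+3116+66·38·41=105944; k=4: 5016+0+66·2·41=10428 → min 10428.
Length 4: W₁..W₄: k=1: 0+10164+4·39·2=10476; k=2: 10296+5016+4·66·2=15840; k=3: 20328+0+4·38·2=20632 → min 10476 | W₂..W₅: k=2: 0+10428+39·66·41=115962; k=3: 97812+3116+39·38·41=161690; k=4: 10164+0+39·2·41=13362 → min 13362.
Length 5: W₁..W₅: k=1: 0+13362+4·39·41=19758; k=2: 10296+10428+4·66·41=31548; k=3: 20328+3116+4·38·41=29676; k=4: 10476+0+4·2·41=10804 → min 10804.
Optimal parenthesization: ((W₁ (W₂ (W₃ W₄))) W₅) with cost 10804.

10804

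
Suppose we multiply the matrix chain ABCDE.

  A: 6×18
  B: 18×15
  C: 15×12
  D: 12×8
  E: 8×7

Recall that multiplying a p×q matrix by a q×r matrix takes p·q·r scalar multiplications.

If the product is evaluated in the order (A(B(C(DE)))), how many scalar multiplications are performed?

(DE): 12×8 by 8×7 → 12×7, cost 12·8·7 = 672
(C(DE)): 15×12 by 12×7 → 15×7, cost 15·12·7 = 1260; cumulative 1932
(B(C(DE))): 18×15 by 15×7 → 18×7, cost 18·15·7 = 1890; cumulative 3822
(A(B(C(DE)))): 6×18 by 18×7 → 6×7, cost 6·18·7 = 756; cumulative 4578
Total: 4578 scalar multiplications.

4578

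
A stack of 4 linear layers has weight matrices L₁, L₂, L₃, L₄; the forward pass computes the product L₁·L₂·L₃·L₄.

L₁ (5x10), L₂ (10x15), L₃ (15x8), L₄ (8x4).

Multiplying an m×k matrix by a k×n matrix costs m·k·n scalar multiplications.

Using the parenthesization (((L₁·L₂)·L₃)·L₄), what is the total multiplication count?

1510

(L₁·L₂): 5×10 by 10×15 → 5×15, cost 5·10·15 = 750
((L₁·L₂)·L₃): 5×15 by 15×8 → 5×8, cost 5·15·8 = 600; cumulative 1350
(((L₁·L₂)·L₃)·L₄): 5×8 by 8×4 → 5×4, cost 5·8·4 = 160; cumulative 1510
Total: 1510 scalar multiplications.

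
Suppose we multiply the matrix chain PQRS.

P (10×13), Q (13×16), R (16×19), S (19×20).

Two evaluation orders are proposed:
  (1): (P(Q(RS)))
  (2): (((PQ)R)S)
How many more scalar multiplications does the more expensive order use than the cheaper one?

Order (1) = (P(Q(RS))): (RS): 16×19 by 19×20 → 16×20, cost 16·19·20 = 6080; (Q(RS)): 13×16 by 16×20 → 13×20, cost 13·16·20 = 4160; cumulative 10240; (P(Q(RS))): 10×13 by 13×20 → 10×20, cost 10·13·20 = 2600; cumulative 12840. Total 12840.
Order (2) = (((PQ)R)S): (PQ): 10×13 by 13×16 → 10×16, cost 10·13·16 = 2080; ((PQ)R): 10×16 by 16×19 → 10×19, cost 10·16·19 = 3040; cumulative 5120; (((PQ)R)S): 10×19 by 19×20 → 10×20, cost 10·19·20 = 3800; cumulative 8920. Total 8920.
Difference: |12840 − 8920| = 3920.

3920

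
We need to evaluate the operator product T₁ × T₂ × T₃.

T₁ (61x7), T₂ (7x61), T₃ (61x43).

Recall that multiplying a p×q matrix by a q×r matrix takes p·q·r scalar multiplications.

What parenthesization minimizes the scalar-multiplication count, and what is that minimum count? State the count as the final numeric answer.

(T₁ × (T₂ × T₃)): cost 36722.
((T₁ × T₂) × T₃): cost 186050.
Optimal: (T₁ × (T₂ × T₃)) with cost 36722.

36722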